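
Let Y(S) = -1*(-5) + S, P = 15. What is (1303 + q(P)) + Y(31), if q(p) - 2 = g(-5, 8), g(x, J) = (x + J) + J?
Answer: 1352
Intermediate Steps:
g(x, J) = x + 2*J (g(x, J) = (J + x) + J = x + 2*J)
Y(S) = 5 + S
q(p) = 13 (q(p) = 2 + (-5 + 2*8) = 2 + (-5 + 16) = 2 + 11 = 13)
(1303 + q(P)) + Y(31) = (1303 + 13) + (5 + 31) = 1316 + 36 = 1352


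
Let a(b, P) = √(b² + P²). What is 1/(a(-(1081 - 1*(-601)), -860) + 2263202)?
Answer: 1131601/2561039862040 - √892181/2561039862040 ≈ 4.4148e-7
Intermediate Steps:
a(b, P) = √(P² + b²)
1/(a(-(1081 - 1*(-601)), -860) + 2263202) = 1/(√((-860)² + (-(1081 - 1*(-601)))²) + 2263202) = 1/(√(739600 + (-(1081 + 601))²) + 2263202) = 1/(√(739600 + (-1*1682)²) + 2263202) = 1/(√(739600 + (-1682)²) + 2263202) = 1/(√(739600 + 2829124) + 2263202) = 1/(√3568724 + 2263202) = 1/(2*√892181 + 2263202) = 1/(2263202 + 2*√892181)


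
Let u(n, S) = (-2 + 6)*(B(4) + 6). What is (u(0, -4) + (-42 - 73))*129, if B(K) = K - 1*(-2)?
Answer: -8643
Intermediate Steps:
B(K) = 2 + K (B(K) = K + 2 = 2 + K)
u(n, S) = 48 (u(n, S) = (-2 + 6)*((2 + 4) + 6) = 4*(6 + 6) = 4*12 = 48)
(u(0, -4) + (-42 - 73))*129 = (48 + (-42 - 73))*129 = (48 - 115)*129 = -67*129 = -8643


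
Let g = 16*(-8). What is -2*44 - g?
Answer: 40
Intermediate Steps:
g = -128
-2*44 - g = -2*44 - 1*(-128) = -88 + 128 = 40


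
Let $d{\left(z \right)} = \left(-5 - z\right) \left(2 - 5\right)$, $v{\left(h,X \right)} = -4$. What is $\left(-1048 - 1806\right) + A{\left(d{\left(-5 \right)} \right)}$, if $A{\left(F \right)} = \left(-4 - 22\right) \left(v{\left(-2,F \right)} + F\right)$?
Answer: $-2750$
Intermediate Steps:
$d{\left(z \right)} = 15 + 3 z$ ($d{\left(z \right)} = \left(-5 - z\right) \left(-3\right) = 15 + 3 z$)
$A{\left(F \right)} = 104 - 26 F$ ($A{\left(F \right)} = \left(-4 - 22\right) \left(-4 + F\right) = - 26 \left(-4 + F\right) = 104 - 26 F$)
$\left(-1048 - 1806\right) + A{\left(d{\left(-5 \right)} \right)} = \left(-1048 - 1806\right) + \left(104 - 26 \left(15 + 3 \left(-5\right)\right)\right) = -2854 + \left(104 - 26 \left(15 - 15\right)\right) = -2854 + \left(104 - 0\right) = -2854 + \left(104 + 0\right) = -2854 + 104 = -2750$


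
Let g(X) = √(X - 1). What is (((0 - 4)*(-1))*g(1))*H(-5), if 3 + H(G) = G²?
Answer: 0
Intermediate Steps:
g(X) = √(-1 + X)
H(G) = -3 + G²
(((0 - 4)*(-1))*g(1))*H(-5) = (((0 - 4)*(-1))*√(-1 + 1))*(-3 + (-5)²) = ((-4*(-1))*√0)*(-3 + 25) = (4*0)*22 = 0*22 = 0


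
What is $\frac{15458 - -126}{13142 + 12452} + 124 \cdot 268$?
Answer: $\frac{425277696}{12797} \approx 33233.0$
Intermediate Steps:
$\frac{15458 - -126}{13142 + 12452} + 124 \cdot 268 = \frac{15458 + 126}{25594} + 33232 = 15584 \cdot \frac{1}{25594} + 33232 = \frac{7792}{12797} + 33232 = \frac{425277696}{12797}$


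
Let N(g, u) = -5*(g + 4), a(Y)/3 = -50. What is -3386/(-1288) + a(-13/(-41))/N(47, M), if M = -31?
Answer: 35221/10948 ≈ 3.2171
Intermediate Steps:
a(Y) = -150 (a(Y) = 3*(-50) = -150)
N(g, u) = -20 - 5*g (N(g, u) = -5*(4 + g) = -20 - 5*g)
-3386/(-1288) + a(-13/(-41))/N(47, M) = -3386/(-1288) - 150/(-20 - 5*47) = -3386*(-1/1288) - 150/(-20 - 235) = 1693/644 - 150/(-255) = 1693/644 - 150*(-1/255) = 1693/644 + 10/17 = 35221/10948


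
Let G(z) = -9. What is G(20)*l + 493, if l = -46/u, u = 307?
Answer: 151765/307 ≈ 494.35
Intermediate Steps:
l = -46/307 ≈ -0.14984
G(20)*l + 493 = -9*(-46/307) + 493 = 414/307 + 493 = 151765/307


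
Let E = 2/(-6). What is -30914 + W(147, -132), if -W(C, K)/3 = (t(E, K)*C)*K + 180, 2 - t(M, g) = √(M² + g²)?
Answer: 84970 - 19404*√156817 ≈ -7.5990e+6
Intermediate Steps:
E = -⅓ (E = 2*(-⅙) = -⅓ ≈ -0.33333)
t(M, g) = 2 - √(M² + g²)
W(C, K) = -540 - 3*C*K*(2 - √(⅑ + K²)) (W(C, K) = -3*(((2 - √((-⅓)² + K²))*C)*K + 180) = -3*(((2 - √(⅑ + K²))*C)*K + 180) = -3*((C*(2 - √(⅑ + K²)))*K + 180) = -3*(C*K*(2 - √(⅑ + K²)) + 180) = -3*(180 + C*K*(2 - √(⅑ + K²))) = -540 - 3*C*K*(2 - √(⅑ + K²)))
-30914 + W(147, -132) = -30914 + (-540 + 147*(-132)*(-6 + √(1 + 9*(-132)²))) = -30914 + (-540 + 147*(-132)*(-6 + √(1 + 9*17424))) = -30914 + (-540 + 147*(-132)*(-6 + √(1 + 156816))) = -30914 + (-540 + 147*(-132)*(-6 + √156817)) = -30914 + (-540 + (116424 - 19404*√156817)) = -30914 + (115884 - 19404*√156817) = 84970 - 19404*√156817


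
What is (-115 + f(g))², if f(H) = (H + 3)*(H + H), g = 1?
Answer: 11449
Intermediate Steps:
f(H) = 2*H*(3 + H) (f(H) = (3 + H)*(2*H) = 2*H*(3 + H))
(-115 + f(g))² = (-115 + 2*1*(3 + 1))² = (-115 + 2*1*4)² = (-115 + 8)² = (-107)² = 11449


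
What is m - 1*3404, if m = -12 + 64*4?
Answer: -3160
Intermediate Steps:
m = 244 (m = -12 + 256 = 244)
m - 1*3404 = 244 - 1*3404 = 244 - 3404 = -3160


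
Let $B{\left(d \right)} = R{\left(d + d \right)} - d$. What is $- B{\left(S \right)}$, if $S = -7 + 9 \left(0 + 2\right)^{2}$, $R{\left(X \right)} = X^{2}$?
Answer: $-3335$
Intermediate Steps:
$S = 29$ ($S = -7 + 9 \cdot 2^{2} = -7 + 9 \cdot 4 = -7 + 36 = 29$)
$B{\left(d \right)} = - d + 4 d^{2}$ ($B{\left(d \right)} = \left(d + d\right)^{2} - d = \left(2 d\right)^{2} - d = 4 d^{2} - d = - d + 4 d^{2}$)
$- B{\left(S \right)} = - 29 \left(-1 + 4 \cdot 29\right) = - 29 \left(-1 + 116\right) = - 29 \cdot 115 = \left(-1\right) 3335 = -3335$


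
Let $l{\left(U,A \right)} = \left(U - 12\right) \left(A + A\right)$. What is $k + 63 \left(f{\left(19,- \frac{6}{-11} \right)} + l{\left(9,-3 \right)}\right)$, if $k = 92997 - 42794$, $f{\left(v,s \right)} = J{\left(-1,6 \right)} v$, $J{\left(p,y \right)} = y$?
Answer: $58519$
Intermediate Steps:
$l{\left(U,A \right)} = 2 A \left(-12 + U\right)$ ($l{\left(U,A \right)} = \left(-12 + U\right) 2 A = 2 A \left(-12 + U\right)$)
$f{\left(v,s \right)} = 6 v$
$k = 50203$ ($k = 92997 - 42794 = 50203$)
$k + 63 \left(f{\left(19,- \frac{6}{-11} \right)} + l{\left(9,-3 \right)}\right) = 50203 + 63 \left(6 \cdot 19 + 2 \left(-3\right) \left(-12 + 9\right)\right) = 50203 + 63 \left(114 + 2 \left(-3\right) \left(-3\right)\right) = 50203 + 63 \left(114 + 18\right) = 50203 + 63 \cdot 132 = 50203 + 8316 = 58519$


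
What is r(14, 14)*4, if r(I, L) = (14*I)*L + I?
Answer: 11032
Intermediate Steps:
r(I, L) = I + 14*I*L (r(I, L) = 14*I*L + I = I + 14*I*L)
r(14, 14)*4 = (14*(1 + 14*14))*4 = (14*(1 + 196))*4 = (14*197)*4 = 2758*4 = 11032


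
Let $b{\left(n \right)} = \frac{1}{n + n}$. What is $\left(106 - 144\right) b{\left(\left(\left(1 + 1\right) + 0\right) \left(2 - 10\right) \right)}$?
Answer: $\frac{19}{16} \approx 1.1875$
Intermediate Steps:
$b{\left(n \right)} = \frac{1}{2 n}$
$\left(106 - 144\right) b{\left(\left(\left(1 + 1\right) + 0\right) \left(2 - 10\right) \right)} = \left(106 - 144\right) \frac{1}{2 \left(\left(1 + 1\right) + 0\right) \left(2 - 10\right)} = - 38 \frac{1}{2 \left(2 + 0\right) \left(-8\right)} = - 38 \frac{1}{2 \cdot 2 \left(-8\right)} = - 38 \frac{1}{2 \left(-16\right)} = - 38 \cdot \frac{1}{2} \left(- \frac{1}{16}\right) = \left(-38\right) \left(- \frac{1}{32}\right) = \frac{19}{16}$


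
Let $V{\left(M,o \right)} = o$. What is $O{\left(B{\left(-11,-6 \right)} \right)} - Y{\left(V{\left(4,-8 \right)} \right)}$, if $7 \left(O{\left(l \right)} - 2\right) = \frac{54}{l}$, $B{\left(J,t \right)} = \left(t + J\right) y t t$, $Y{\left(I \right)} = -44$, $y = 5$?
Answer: $\frac{54737}{1190} \approx 45.997$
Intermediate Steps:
$B{\left(J,t \right)} = 5 t^{2} \left(J + t\right)$ ($B{\left(J,t \right)} = \left(t + J\right) 5 t t = \left(J + t\right) 5 t^{2} = 5 t^{2} \left(J + t\right)$)
$O{\left(l \right)} = 2 + \frac{54}{7 l}$ ($O{\left(l \right)} = 2 + \frac{54 \frac{1}{l}}{7} = 2 + \frac{54}{7 l}$)
$O{\left(B{\left(-11,-6 \right)} \right)} - Y{\left(V{\left(4,-8 \right)} \right)} = \left(2 + \frac{54}{7 \cdot 5 \left(-6\right)^{2} \left(-11 - 6\right)}\right) - -44 = \left(2 + \frac{54}{7 \cdot 5 \cdot 36 \left(-17\right)}\right) + 44 = \left(2 + \frac{54}{7 \left(-3060\right)}\right) + 44 = \left(2 + \frac{54}{7} \left(- \frac{1}{3060}\right)\right) + 44 = \left(2 - \frac{3}{1190}\right) + 44 = \frac{2377}{1190} + 44 = \frac{54737}{1190}$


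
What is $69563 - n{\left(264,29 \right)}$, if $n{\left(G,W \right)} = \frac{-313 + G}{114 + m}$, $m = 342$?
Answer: $\frac{31720777}{456} \approx 69563.0$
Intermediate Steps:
$n{\left(G,W \right)} = - \frac{313}{456} + \frac{G}{456}$ ($n{\left(G,W \right)} = \frac{-313 + G}{114 + 342} = \frac{-313 + G}{456} = \left(-313 + G\right) \frac{1}{456} = - \frac{313}{456} + \frac{G}{456}$)
$69563 - n{\left(264,29 \right)} = 69563 - \left(- \frac{313}{456} + \frac{1}{456} \cdot 264\right) = 69563 - \left(- \frac{313}{456} + \frac{11}{19}\right) = 69563 - - \frac{49}{456} = 69563 + \frac{49}{456} = \frac{31720777}{456}$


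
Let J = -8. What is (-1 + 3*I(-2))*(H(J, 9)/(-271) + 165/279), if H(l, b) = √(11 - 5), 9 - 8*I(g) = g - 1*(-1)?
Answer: 605/372 - 11*√6/1084 ≈ 1.6015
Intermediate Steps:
I(g) = 1 - g/8 (I(g) = 9/8 - (g - 1*(-1))/8 = 9/8 - (g + 1)/8 = 9/8 - (1 + g)/8 = 9/8 + (-⅛ - g/8) = 1 - g/8)
H(l, b) = √6
(-1 + 3*I(-2))*(H(J, 9)/(-271) + 165/279) = (-1 + 3*(1 - ⅛*(-2)))*(√6/(-271) + 165/279) = (-1 + 3*(1 + ¼))*(√6*(-1/271) + 165*(1/279)) = (-1 + 3*(5/4))*(-√6/271 + 55/93) = (-1 + 15/4)*(55/93 - √6/271) = 11*(55/93 - √6/271)/4 = 605/372 - 11*√6/1084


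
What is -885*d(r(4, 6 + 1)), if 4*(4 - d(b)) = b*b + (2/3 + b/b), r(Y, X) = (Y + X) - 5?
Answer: 19175/4 ≈ 4793.8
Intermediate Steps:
r(Y, X) = -5 + X + Y (r(Y, X) = (X + Y) - 5 = -5 + X + Y)
d(b) = 43/12 - b²/4 (d(b) = 4 - (b*b + (2/3 + b/b))/4 = 4 - (b² + (2*(⅓) + 1))/4 = 4 - (b² + (⅔ + 1))/4 = 4 - (b² + 5/3)/4 = 4 - (5/3 + b²)/4 = 4 + (-5/12 - b²/4) = 43/12 - b²/4)
-885*d(r(4, 6 + 1)) = -885*(43/12 - (-5 + (6 + 1) + 4)²/4) = -885*(43/12 - (-5 + 7 + 4)²/4) = -885*(43/12 - ¼*6²) = -885*(43/12 - ¼*36) = -885*(43/12 - 9) = -885*(-65/12) = 19175/4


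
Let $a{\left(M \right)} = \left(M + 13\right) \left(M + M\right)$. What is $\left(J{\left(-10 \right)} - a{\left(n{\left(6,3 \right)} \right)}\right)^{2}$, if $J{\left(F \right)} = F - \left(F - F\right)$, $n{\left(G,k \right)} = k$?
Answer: $11236$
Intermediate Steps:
$J{\left(F \right)} = F$ ($J{\left(F \right)} = F - 0 = F + 0 = F$)
$a{\left(M \right)} = 2 M \left(13 + M\right)$ ($a{\left(M \right)} = \left(13 + M\right) 2 M = 2 M \left(13 + M\right)$)
$\left(J{\left(-10 \right)} - a{\left(n{\left(6,3 \right)} \right)}\right)^{2} = \left(-10 - 2 \cdot 3 \left(13 + 3\right)\right)^{2} = \left(-10 - 2 \cdot 3 \cdot 16\right)^{2} = \left(-10 - 96\right)^{2} = \left(-106\right)^{2} = 11236$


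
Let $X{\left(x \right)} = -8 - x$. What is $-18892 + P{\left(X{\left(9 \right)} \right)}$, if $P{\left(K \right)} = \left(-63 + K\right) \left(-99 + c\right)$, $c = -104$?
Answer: $-2652$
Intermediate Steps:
$P{\left(K \right)} = 12789 - 203 K$ ($P{\left(K \right)} = \left(-63 + K\right) \left(-99 - 104\right) = \left(-63 + K\right) \left(-203\right) = 12789 - 203 K$)
$-18892 + P{\left(X{\left(9 \right)} \right)} = -18892 + \left(12789 - 203 \left(-8 - 9\right)\right) = -18892 + \left(12789 - -3451\right) = -18892 + \left(12789 + 3451\right) = -18892 + 16240 = -2652$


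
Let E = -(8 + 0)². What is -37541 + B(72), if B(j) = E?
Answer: -37605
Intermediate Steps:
E = -64 (E = -1*8² = -1*64 = -64)
B(j) = -64
-37541 + B(72) = -37541 - 64 = -37605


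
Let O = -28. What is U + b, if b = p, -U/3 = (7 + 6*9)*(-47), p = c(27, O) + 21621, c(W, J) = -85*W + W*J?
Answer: 27171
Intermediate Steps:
c(W, J) = -85*W + J*W
p = 18570 (p = 27*(-85 - 28) + 21621 = 27*(-113) + 21621 = -3051 + 21621 = 18570)
U = 8601 (U = -3*(7 + 6*9)*(-47) = -3*(7 + 54)*(-47) = -183*(-47) = -3*(-2867) = 8601)
b = 18570
U + b = 8601 + 18570 = 27171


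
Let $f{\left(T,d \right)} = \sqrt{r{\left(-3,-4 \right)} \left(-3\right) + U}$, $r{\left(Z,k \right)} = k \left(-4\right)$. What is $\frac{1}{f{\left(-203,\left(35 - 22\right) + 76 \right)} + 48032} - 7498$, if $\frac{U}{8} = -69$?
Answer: $\frac{5 \left(- 14996 \sqrt{6} + 72028787 i\right)}{2 \left(- 24016 i + 5 \sqrt{6}\right)} \approx -7498.0 - 1.0245 \cdot 10^{-8} i$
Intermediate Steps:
$U = -552$ ($U = 8 \left(-69\right) = -552$)
$r{\left(Z,k \right)} = - 4 k$
$f{\left(T,d \right)} = 10 i \sqrt{6}$ ($f{\left(T,d \right)} = \sqrt{\left(-4\right) \left(-4\right) \left(-3\right) - 552} = \sqrt{16 \left(-3\right) - 552} = \sqrt{-48 - 552} = \sqrt{-600} = 10 i \sqrt{6}$)
$\frac{1}{f{\left(-203,\left(35 - 22\right) + 76 \right)} + 48032} - 7498 = \frac{1}{10 i \sqrt{6} + 48032} - 7498 = \frac{1}{48032 + 10 i \sqrt{6}} - 7498 = -7498 + \frac{1}{48032 + 10 i \sqrt{6}}$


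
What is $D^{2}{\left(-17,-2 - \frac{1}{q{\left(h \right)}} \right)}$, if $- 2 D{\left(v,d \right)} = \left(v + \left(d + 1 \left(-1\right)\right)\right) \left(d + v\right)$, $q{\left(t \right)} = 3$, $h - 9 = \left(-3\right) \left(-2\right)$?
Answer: $\frac{3129361}{81} \approx 38634.0$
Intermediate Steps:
$h = 15$ ($h = 9 - -6 = 9 + 6 = 15$)
$D{\left(v,d \right)} = - \frac{\left(d + v\right) \left(-1 + d + v\right)}{2}$ ($D{\left(v,d \right)} = - \frac{\left(v + \left(d + 1 \left(-1\right)\right)\right) \left(d + v\right)}{2} = - \frac{\left(v + \left(d - 1\right)\right) \left(d + v\right)}{2} = - \frac{\left(v + \left(-1 + d\right)\right) \left(d + v\right)}{2} = - \frac{\left(-1 + d + v\right) \left(d + v\right)}{2} = - \frac{\left(d + v\right) \left(-1 + d + v\right)}{2}$)
$D^{2}{\left(-17,-2 - \frac{1}{q{\left(h \right)}} \right)} = \left(\frac{-2 - \frac{1}{3}}{2} + \frac{1}{2} \left(-17\right) - \frac{\left(-2 - \frac{1}{3}\right)^{2}}{2} - \frac{\left(-17\right)^{2}}{2} - \left(-2 - \frac{1}{3}\right) \left(-17\right)\right)^{2} = \left(\frac{-2 - \frac{1}{3}}{2} - \frac{17}{2} - \frac{\left(-2 - \frac{1}{3}\right)^{2}}{2} - \frac{289}{2} - \left(-2 - \frac{1}{3}\right) \left(-17\right)\right)^{2} = \left(\frac{1}{2} \left(- \frac{7}{3}\right) - \frac{17}{2} - \frac{\left(- \frac{7}{3}\right)^{2}}{2} - \frac{289}{2} - \left(- \frac{7}{3}\right) \left(-17\right)\right)^{2} = \left(- \frac{7}{6} - \frac{17}{2} - \frac{49}{18} - \frac{289}{2} - \frac{119}{3}\right)^{2} = \left(- \frac{1769}{9}\right)^{2} = \frac{3129361}{81}$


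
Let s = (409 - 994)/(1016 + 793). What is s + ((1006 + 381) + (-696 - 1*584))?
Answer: 21442/201 ≈ 106.68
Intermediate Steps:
s = -65/201 (s = -585/1809 = -585*1/1809 = -65/201 ≈ -0.32338)
s + ((1006 + 381) + (-696 - 1*584)) = -65/201 + ((1006 + 381) + (-696 - 1*584)) = -65/201 + (1387 + (-696 - 584)) = -65/201 + (1387 - 1280) = -65/201 + 107 = 21442/201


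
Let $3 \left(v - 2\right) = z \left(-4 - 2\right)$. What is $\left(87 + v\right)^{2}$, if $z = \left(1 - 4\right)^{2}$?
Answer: $5041$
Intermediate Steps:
$z = 9$ ($z = \left(-3\right)^{2} = 9$)
$v = -16$ ($v = 2 + \frac{9 \left(-4 - 2\right)}{3} = 2 + \frac{9 \left(-6\right)}{3} = 2 + \frac{1}{3} \left(-54\right) = 2 - 18 = -16$)
$\left(87 + v\right)^{2} = \left(87 - 16\right)^{2} = 71^{2} = 5041$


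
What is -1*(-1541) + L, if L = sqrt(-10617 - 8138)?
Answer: 1541 + 11*I*sqrt(155) ≈ 1541.0 + 136.95*I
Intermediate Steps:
L = 11*I*sqrt(155) (L = sqrt(-18755) = 11*I*sqrt(155) ≈ 136.95*I)
-1*(-1541) + L = -1*(-1541) + 11*I*sqrt(155) = 1541 + 11*I*sqrt(155)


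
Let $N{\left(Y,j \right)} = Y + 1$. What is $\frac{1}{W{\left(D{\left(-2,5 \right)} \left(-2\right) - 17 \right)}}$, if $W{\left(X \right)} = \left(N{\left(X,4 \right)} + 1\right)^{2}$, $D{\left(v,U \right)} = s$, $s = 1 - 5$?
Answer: $\frac{1}{49} \approx 0.020408$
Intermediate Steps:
$s = -4$ ($s = 1 - 5 = -4$)
$D{\left(v,U \right)} = -4$
$N{\left(Y,j \right)} = 1 + Y$
$W{\left(X \right)} = \left(2 + X\right)^{2}$ ($W{\left(X \right)} = \left(\left(1 + X\right) + 1\right)^{2} = \left(2 + X\right)^{2}$)
$\frac{1}{W{\left(D{\left(-2,5 \right)} \left(-2\right) - 17 \right)}} = \frac{1}{\left(2 - 9\right)^{2}} = \frac{1}{\left(-7\right)^{2}} = \frac{1}{49}$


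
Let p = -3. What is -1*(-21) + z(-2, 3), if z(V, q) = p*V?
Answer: 27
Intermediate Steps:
z(V, q) = -3*V
-1*(-21) + z(-2, 3) = -1*(-21) - 3*(-2) = 21 + 6 = 27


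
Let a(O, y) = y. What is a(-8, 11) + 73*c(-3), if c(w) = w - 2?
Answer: -354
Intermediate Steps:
c(w) = -2 + w
a(-8, 11) + 73*c(-3) = 11 + 73*(-2 - 3) = 11 + 73*(-5) = 11 - 365 = -354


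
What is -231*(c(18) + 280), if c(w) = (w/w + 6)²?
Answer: -75999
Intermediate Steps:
c(w) = 49 (c(w) = (1 + 6)² = 7² = 49)
-231*(c(18) + 280) = -231*(49 + 280) = -231*329 = -75999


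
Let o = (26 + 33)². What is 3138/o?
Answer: 3138/3481 ≈ 0.90147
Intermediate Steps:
o = 3481 (o = 59² = 3481)
3138/o = 3138/3481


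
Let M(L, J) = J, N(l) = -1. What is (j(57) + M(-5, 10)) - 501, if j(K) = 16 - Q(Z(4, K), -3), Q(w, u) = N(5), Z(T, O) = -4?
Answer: -474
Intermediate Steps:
Q(w, u) = -1
j(K) = 17 (j(K) = 16 - 1*(-1) = 16 + 1 = 17)
(j(57) + M(-5, 10)) - 501 = (17 + 10) - 501 = 27 - 501 = -474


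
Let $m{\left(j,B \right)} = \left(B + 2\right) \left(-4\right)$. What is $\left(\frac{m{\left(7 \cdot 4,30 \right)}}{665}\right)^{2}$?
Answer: $\frac{16384}{442225} \approx 0.037049$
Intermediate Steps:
$m{\left(j,B \right)} = -8 - 4 B$ ($m{\left(j,B \right)} = \left(2 + B\right) \left(-4\right) = -8 - 4 B$)
$\left(\frac{m{\left(7 \cdot 4,30 \right)}}{665}\right)^{2} = \left(\frac{-8 - 120}{665}\right)^{2} = \left(\left(-8 - 120\right) \frac{1}{665}\right)^{2} = \left(\left(-128\right) \frac{1}{665}\right)^{2} = \left(- \frac{128}{665}\right)^{2} = \frac{16384}{442225}$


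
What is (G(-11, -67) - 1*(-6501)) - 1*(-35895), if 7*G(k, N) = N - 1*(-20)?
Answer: 296725/7 ≈ 42389.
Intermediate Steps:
G(k, N) = 20/7 + N/7 (G(k, N) = (N - 1*(-20))/7 = (N + 20)/7 = (20 + N)/7 = 20/7 + N/7)
(G(-11, -67) - 1*(-6501)) - 1*(-35895) = ((20/7 + (⅐)*(-67)) - 1*(-6501)) - 1*(-35895) = ((20/7 - 67/7) + 6501) + 35895 = (-47/7 + 6501) + 35895 = 45460/7 + 35895 = 296725/7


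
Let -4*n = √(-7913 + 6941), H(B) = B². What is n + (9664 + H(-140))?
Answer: 29264 - 9*I*√3/2 ≈ 29264.0 - 7.7942*I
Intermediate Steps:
n = -9*I*√3/2 (n = -√(-7913 + 6941)/4 = -9*I*√3/2 ≈ -7.7942*I)
n + (9664 + H(-140)) = -9*I*√3/2 + (9664 + (-140)²) = -9*I*√3/2 + (9664 + 19600) = -9*I*√3/2 + 29264 = 29264 - 9*I*√3/2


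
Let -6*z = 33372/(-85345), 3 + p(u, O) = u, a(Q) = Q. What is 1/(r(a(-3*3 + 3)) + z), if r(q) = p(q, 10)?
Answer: -85345/762543 ≈ -0.11192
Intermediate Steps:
p(u, O) = -3 + u
r(q) = -3 + q
z = 5562/85345 (z = -5562/(-85345) = -5562*(-1)/85345 = -⅙*(-33372/85345) = 5562/85345 ≈ 0.065171)
1/(r(a(-3*3 + 3)) + z) = 1/((-3 + (-3*3 + 3)) + 5562/85345) = 1/((-3 + (-9 + 3)) + 5562/85345) = 1/((-3 - 6) + 5562/85345) = 1/(-9 + 5562/85345) = 1/(-762543/85345) = -85345/762543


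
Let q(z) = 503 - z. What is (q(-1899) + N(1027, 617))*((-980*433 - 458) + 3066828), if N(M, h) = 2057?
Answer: 11780811770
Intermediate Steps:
(q(-1899) + N(1027, 617))*((-980*433 - 458) + 3066828) = ((503 - 1*(-1899)) + 2057)*((-980*433 - 458) + 3066828) = ((503 + 1899) + 2057)*((-424340 - 458) + 3066828) = (2402 + 2057)*(-424798 + 3066828) = 4459*2642030 = 11780811770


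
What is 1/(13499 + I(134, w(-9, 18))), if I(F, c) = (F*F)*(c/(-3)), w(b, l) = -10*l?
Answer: 1/1090859 ≈ 9.1671e-7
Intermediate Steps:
I(F, c) = -c*F²/3 (I(F, c) = F²*(c*(-⅓)) = F²*(-c/3) = -c*F²/3)
1/(13499 + I(134, w(-9, 18))) = 1/(13499 - ⅓*(-10*18)*134²) = 1/(13499 - ⅓*(-180)*17956) = 1/(13499 + 1077360) = 1/1090859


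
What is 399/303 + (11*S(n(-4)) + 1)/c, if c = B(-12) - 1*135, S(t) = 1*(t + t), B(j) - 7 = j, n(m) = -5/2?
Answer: 12037/7070 ≈ 1.7025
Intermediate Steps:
n(m) = -5/2 (n(m) = -5*½ = -5/2)
B(j) = 7 + j
S(t) = 2*t (S(t) = 1*(2*t) = 2*t)
c = -140 (c = (7 - 12) - 1*135 = -5 - 135 = -140)
399/303 + (11*S(n(-4)) + 1)/c = 399/303 + (11*(2*(-5/2)) + 1)/(-140) = 399*(1/303) + (11*(-5) + 1)*(-1/140) = 133/101 + (-55 + 1)*(-1/140) = 133/101 - 54*(-1/140) = 133/101 + 27/70 = 12037/7070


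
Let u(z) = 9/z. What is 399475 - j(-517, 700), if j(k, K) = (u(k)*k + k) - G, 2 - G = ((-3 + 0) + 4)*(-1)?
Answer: 399986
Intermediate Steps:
G = 3 (G = 2 - ((-3 + 0) + 4)*(-1) = 2 - (-3 + 4)*(-1) = 2 - (-1) = 2 - 1*(-1) = 2 + 1 = 3)
j(k, K) = 6 + k (j(k, K) = ((9/k)*k + k) - 1*3 = (9 + k) - 3 = 6 + k)
399475 - j(-517, 700) = 399475 - (6 - 517) = 399475 - 1*(-511) = 399475 + 511 = 399986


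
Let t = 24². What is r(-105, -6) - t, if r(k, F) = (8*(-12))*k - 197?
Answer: 9307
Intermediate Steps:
r(k, F) = -197 - 96*k (r(k, F) = -96*k - 197 = -197 - 96*k)
t = 576
r(-105, -6) - t = (-197 - 96*(-105)) - 1*576 = (-197 + 10080) - 576 = 9883 - 576 = 9307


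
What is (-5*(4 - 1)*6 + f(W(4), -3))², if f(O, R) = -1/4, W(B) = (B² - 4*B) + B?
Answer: 130321/16 ≈ 8145.1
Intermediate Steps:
W(B) = B² - 3*B
f(O, R) = -¼ (f(O, R) = -1*¼ = -¼)
(-5*(4 - 1)*6 + f(W(4), -3))² = (-5*(4 - 1)*6 - ¼)² = (-15*6 - ¼)² = (-5*18 - ¼)² = (-90 - ¼)² = (-361/4)² = 130321/16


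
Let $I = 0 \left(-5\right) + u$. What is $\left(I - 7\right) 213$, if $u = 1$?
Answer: $-1278$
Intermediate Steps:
$I = 1$ ($I = 0 \left(-5\right) + 1 = 0 + 1 = 1$)
$\left(I - 7\right) 213 = \left(1 - 7\right) 213 = \left(-6\right) 213 = -1278$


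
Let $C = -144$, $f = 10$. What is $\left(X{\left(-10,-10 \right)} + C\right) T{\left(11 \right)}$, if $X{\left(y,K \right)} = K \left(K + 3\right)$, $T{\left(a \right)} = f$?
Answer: $-740$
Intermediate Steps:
$T{\left(a \right)} = 10$
$X{\left(y,K \right)} = K \left(3 + K\right)$
$\left(X{\left(-10,-10 \right)} + C\right) T{\left(11 \right)} = \left(- 10 \left(3 - 10\right) - 144\right) 10 = \left(\left(-10\right) \left(-7\right) - 144\right) 10 = \left(70 - 144\right) 10 = \left(-74\right) 10 = -740$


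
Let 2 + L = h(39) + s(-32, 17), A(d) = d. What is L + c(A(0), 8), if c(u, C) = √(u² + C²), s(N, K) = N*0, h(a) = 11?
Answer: 17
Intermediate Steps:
s(N, K) = 0
c(u, C) = √(C² + u²)
L = 9 (L = -2 + (11 + 0) = -2 + 11 = 9)
L + c(A(0), 8) = 9 + √(8² + 0²) = 9 + √(64 + 0) = 9 + √64 = 9 + 8 = 17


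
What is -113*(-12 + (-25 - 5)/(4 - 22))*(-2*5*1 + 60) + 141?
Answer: 175573/3 ≈ 58524.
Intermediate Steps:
-113*(-12 + (-25 - 5)/(4 - 22))*(-2*5*1 + 60) + 141 = -113*(-12 - 30/(-18))*(-10*1 + 60) + 141 = -113*(-12 - 30*(-1/18))*(-10 + 60) + 141 = -113*(-12 + 5/3)*50 + 141 = -(-3503)*50/3 + 141 = -113*(-1550/3) + 141 = 175150/3 + 141 = 175573/3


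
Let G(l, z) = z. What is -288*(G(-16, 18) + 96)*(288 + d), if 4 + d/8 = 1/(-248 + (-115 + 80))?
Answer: -2378350080/283 ≈ -8.4041e+6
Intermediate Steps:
d = -9064/283 (d = -32 + 8/(-248 + (-115 + 80)) = -32 + 8/(-248 - 35) = -32 + 8/(-283) = -32 + 8*(-1/283) = -32 - 8/283 = -9064/283 ≈ -32.028)
-288*(G(-16, 18) + 96)*(288 + d) = -288*(18 + 96)*(288 - 9064/283) = -32832*72440/283 = -288*8258160/283 = -2378350080/283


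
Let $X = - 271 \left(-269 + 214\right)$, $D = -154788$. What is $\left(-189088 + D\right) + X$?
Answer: $-328971$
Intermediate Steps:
$X = 14905$ ($X = \left(-271\right) \left(-55\right) = 14905$)
$\left(-189088 + D\right) + X = \left(-189088 - 154788\right) + 14905 = -343876 + 14905 = -328971$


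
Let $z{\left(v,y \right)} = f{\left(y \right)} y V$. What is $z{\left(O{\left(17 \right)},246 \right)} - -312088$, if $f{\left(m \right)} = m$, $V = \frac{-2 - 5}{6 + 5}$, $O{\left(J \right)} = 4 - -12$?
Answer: $\frac{3009356}{11} \approx 2.7358 \cdot 10^{5}$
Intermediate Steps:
$O{\left(J \right)} = 16$ ($O{\left(J \right)} = 4 + 12 = 16$)
$V = - \frac{7}{11} \approx -0.63636$
$z{\left(v,y \right)} = - \frac{7 y^{2}}{11}$ ($z{\left(v,y \right)} = y y \left(- \frac{7}{11}\right) = y^{2} \left(- \frac{7}{11}\right) = - \frac{7 y^{2}}{11}$)
$z{\left(O{\left(17 \right)},246 \right)} - -312088 = - \frac{7 \cdot 246^{2}}{11} - -312088 = \left(- \frac{7}{11}\right) 60516 + 312088 = - \frac{423612}{11} + 312088 = \frac{3009356}{11}$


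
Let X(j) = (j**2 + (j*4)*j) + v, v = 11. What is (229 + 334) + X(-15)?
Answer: 1699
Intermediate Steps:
X(j) = 11 + 5*j**2 (X(j) = (j**2 + (j*4)*j) + 11 = (j**2 + (4*j)*j) + 11 = (j**2 + 4*j**2) + 11 = 5*j**2 + 11 = 11 + 5*j**2)
(229 + 334) + X(-15) = (229 + 334) + (11 + 5*(-15)**2) = 563 + (11 + 5*225) = 563 + (11 + 1125) = 563 + 1136 = 1699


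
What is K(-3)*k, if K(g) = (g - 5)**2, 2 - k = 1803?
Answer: -115264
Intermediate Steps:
k = -1801 (k = 2 - 1*1803 = 2 - 1803 = -1801)
K(g) = (-5 + g)**2
K(-3)*k = (-5 - 3)**2*(-1801) = (-8)**2*(-1801) = 64*(-1801) = -115264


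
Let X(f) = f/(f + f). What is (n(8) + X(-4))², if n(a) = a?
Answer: 289/4 ≈ 72.250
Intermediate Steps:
X(f) = ½ (X(f) = f/((2*f)) = f*(1/(2*f)) = ½)
(n(8) + X(-4))² = (8 + ½)² = (17/2)² = 289/4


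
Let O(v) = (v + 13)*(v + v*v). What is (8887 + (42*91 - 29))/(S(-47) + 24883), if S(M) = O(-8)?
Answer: 12680/25163 ≈ 0.50391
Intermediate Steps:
O(v) = (13 + v)*(v + v**2)
S(M) = 280 (S(M) = -8*(13 + (-8)**2 + 14*(-8)) = -8*(13 + 64 - 112) = -8*(-35) = 280)
(8887 + (42*91 - 29))/(S(-47) + 24883) = (8887 + (42*91 - 29))/(280 + 24883) = (8887 + (3822 - 29))/25163 = (8887 + 3793)*(1/25163) = 12680*(1/25163) = 12680/25163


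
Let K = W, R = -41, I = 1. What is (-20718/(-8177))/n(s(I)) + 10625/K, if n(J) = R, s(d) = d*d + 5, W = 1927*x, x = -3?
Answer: -89801863/47271237 ≈ -1.8997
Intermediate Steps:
W = -5781 (W = 1927*(-3) = -5781)
s(d) = 5 + d² (s(d) = d² + 5 = 5 + d²)
K = -5781
n(J) = -41
(-20718/(-8177))/n(s(I)) + 10625/K = -20718/(-8177)/(-41) + 10625/(-5781) = -20718*(-1/8177)*(-1/41) + 10625*(-1/5781) = (20718/8177)*(-1/41) - 10625/5781 = -20718/335257 - 10625/5781 = -89801863/47271237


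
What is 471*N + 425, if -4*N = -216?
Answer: 25859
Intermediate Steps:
N = 54 (N = -¼*(-216) = 54)
471*N + 425 = 471*54 + 425 = 25434 + 425 = 25859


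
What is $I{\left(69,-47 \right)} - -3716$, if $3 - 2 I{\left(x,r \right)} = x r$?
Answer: $5339$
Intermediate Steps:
$I{\left(x,r \right)} = \frac{3}{2} - \frac{r x}{2}$ ($I{\left(x,r \right)} = \frac{3}{2} - \frac{x r}{2} = \frac{3}{2} - \frac{r x}{2}$)
$I{\left(69,-47 \right)} - -3716 = \left(\frac{3}{2} - \left(- \frac{47}{2}\right) 69\right) - -3716 = \left(\frac{3}{2} + \frac{3243}{2}\right) + 3716 = 1623 + 3716 = 5339$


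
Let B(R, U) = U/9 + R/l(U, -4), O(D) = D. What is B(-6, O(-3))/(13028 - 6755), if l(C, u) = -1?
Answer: 1/1107 ≈ 0.00090334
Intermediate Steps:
B(R, U) = -R + U/9 (B(R, U) = U/9 + R/(-1) = U*(1/9) + R*(-1) = U/9 - R = -R + U/9)
B(-6, O(-3))/(13028 - 6755) = (-1*(-6) + (1/9)*(-3))/(13028 - 6755) = (6 - 1/3)/6273 = (1/6273)*(17/3) = 1/1107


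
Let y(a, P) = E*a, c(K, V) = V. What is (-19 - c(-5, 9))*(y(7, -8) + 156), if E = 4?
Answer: -5152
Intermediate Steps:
y(a, P) = 4*a
(-19 - c(-5, 9))*(y(7, -8) + 156) = (-19 - 1*9)*(4*7 + 156) = (-19 - 9)*(28 + 156) = -28*184 = -5152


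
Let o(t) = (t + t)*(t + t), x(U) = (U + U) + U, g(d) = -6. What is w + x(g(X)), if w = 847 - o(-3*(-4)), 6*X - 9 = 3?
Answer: 253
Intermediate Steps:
X = 2 (X = 3/2 + (1/6)*3 = 3/2 + 1/2 = 2)
x(U) = 3*U (x(U) = 2*U + U = 3*U)
o(t) = 4*t**2 (o(t) = (2*t)*(2*t) = 4*t**2)
w = 271 (w = 847 - 4*(-3*(-4))**2 = 847 - 4*12**2 = 847 - 4*144 = 847 - 1*576 = 847 - 576 = 271)
w + x(g(X)) = 271 + 3*(-6) = 271 - 18 = 253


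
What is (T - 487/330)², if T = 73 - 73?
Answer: 237169/108900 ≈ 2.1779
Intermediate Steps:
T = 0
(T - 487/330)² = (0 - 487/330)² = (-487/330)² = 237169/108900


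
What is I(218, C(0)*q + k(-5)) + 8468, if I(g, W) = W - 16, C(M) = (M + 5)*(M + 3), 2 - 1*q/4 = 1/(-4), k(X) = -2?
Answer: 8585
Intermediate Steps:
q = 9 (q = 8 - 4/(-4) = 8 - 4*(-¼) = 8 + 1 = 9)
C(M) = (3 + M)*(5 + M) (C(M) = (5 + M)*(3 + M) = (3 + M)*(5 + M))
I(g, W) = -16 + W
I(218, C(0)*q + k(-5)) + 8468 = (-16 + ((15 + 0² + 8*0)*9 - 2)) + 8468 = (-16 + ((15 + 0 + 0)*9 - 2)) + 8468 = (-16 + (15*9 - 2)) + 8468 = (-16 + (135 - 2)) + 8468 = (-16 + 133) + 8468 = 117 + 8468 = 8585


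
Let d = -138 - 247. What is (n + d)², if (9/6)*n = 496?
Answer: 26569/9 ≈ 2952.1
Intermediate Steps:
n = 992/3 (n = (⅔)*496 = 992/3 ≈ 330.67)
d = -385
(n + d)² = (992/3 - 385)² = (-163/3)² = 26569/9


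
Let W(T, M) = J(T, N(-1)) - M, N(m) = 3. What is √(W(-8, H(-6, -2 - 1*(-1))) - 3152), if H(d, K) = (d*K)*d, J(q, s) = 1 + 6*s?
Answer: I*√3097 ≈ 55.651*I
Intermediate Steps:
H(d, K) = K*d² (H(d, K) = (K*d)*d = K*d²)
W(T, M) = 19 - M (W(T, M) = (1 + 6*3) - M = (1 + 18) - M = 19 - M)
√(W(-8, H(-6, -2 - 1*(-1))) - 3152) = √((19 - (-2 - 1*(-1))*(-6)²) - 3152) = √((19 - (-2 + 1)*36) - 3152) = √((19 - (-1)*36) - 3152) = √((19 - 1*(-36)) - 3152) = √((19 + 36) - 3152) = √(55 - 3152) = √(-3097) = I*√3097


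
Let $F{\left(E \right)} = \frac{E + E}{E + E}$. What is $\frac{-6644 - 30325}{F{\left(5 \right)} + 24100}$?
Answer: $- \frac{36969}{24101} \approx -1.5339$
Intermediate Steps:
$F{\left(E \right)} = 1$ ($F{\left(E \right)} = \frac{2 E}{2 E} = 2 E \frac{1}{2 E} = 1$)
$\frac{-6644 - 30325}{F{\left(5 \right)} + 24100} = \frac{-6644 - 30325}{1 + 24100} = \frac{-6644 - 30325}{24101} = \left(-6644 - 30325\right) \frac{1}{24101} = \left(-36969\right) \frac{1}{24101} = - \frac{36969}{24101}$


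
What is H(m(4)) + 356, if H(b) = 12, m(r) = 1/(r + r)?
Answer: 368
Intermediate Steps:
m(r) = 1/(2*r)
H(m(4)) + 356 = 12 + 356 = 368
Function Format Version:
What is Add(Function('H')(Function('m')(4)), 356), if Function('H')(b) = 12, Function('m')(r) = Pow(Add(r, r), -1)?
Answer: 368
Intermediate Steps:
Function('m')(r) = Mul(Rational(1, 2), Pow(r, -1)) (Function('m')(r) = Pow(Mul(2, r), -1) = Mul(Rational(1, 2), Pow(r, -1)))
Add(Function('H')(Function('m')(4)), 356) = Add(12, 356) = 368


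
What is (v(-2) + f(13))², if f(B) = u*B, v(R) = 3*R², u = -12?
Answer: 20736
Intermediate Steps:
f(B) = -12*B
(v(-2) + f(13))² = (3*(-2)² - 12*13)² = (3*4 - 156)² = (12 - 156)² = (-144)² = 20736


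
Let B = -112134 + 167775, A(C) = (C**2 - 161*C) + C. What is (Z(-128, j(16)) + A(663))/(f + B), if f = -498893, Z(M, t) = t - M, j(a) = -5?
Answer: -83403/110813 ≈ -0.75265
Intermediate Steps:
A(C) = C**2 - 160*C
B = 55641
(Z(-128, j(16)) + A(663))/(f + B) = ((-5 - 1*(-128)) + 663*(-160 + 663))/(-498893 + 55641) = ((-5 + 128) + 663*503)/(-443252) = (123 + 333489)*(-1/443252) = 333612*(-1/443252) = -83403/110813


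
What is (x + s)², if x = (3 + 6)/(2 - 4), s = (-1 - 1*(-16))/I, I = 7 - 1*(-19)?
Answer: 2601/169 ≈ 15.391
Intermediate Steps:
I = 26 (I = 7 + 19 = 26)
s = 15/26 (s = (-1 - 1*(-16))/26 = (-1 + 16)*(1/26) = 15*(1/26) = 15/26 ≈ 0.57692)
x = -9/2 (x = 9/(-2) = -½*9 = -9/2 ≈ -4.5000)
(x + s)² = (-9/2 + 15/26)² = (-51/13)² = 2601/169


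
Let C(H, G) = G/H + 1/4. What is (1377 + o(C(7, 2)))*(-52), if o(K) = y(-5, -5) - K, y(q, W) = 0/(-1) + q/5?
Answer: -500669/7 ≈ -71524.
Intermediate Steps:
y(q, W) = q/5 (y(q, W) = 0*(-1) + q*(⅕) = 0 + q/5 = q/5)
C(H, G) = ¼ + G/H (C(H, G) = G/H + 1*(¼) = G/H + ¼ = ¼ + G/H)
o(K) = -1 - K (o(K) = (⅕)*(-5) - K = -1 - K)
(1377 + o(C(7, 2)))*(-52) = (1377 + (-1 - (2 + (¼)*7)/7))*(-52) = (1377 + (-1 - (2 + 7/4)/7))*(-52) = (1377 + (-1 - 15/(7*4)))*(-52) = (1377 + (-1 - 1*15/28))*(-52) = (1377 + (-1 - 15/28))*(-52) = (1377 - 43/28)*(-52) = (38513/28)*(-52) = -500669/7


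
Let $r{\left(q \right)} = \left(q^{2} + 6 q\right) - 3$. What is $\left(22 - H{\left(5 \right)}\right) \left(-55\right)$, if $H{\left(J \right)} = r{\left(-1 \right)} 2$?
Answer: $-2090$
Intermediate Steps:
$r{\left(q \right)} = -3 + q^{2} + 6 q$
$H{\left(J \right)} = -16$ ($H{\left(J \right)} = \left(-3 + \left(-1\right)^{2} + 6 \left(-1\right)\right) 2 = \left(-3 + 1 - 6\right) 2 = \left(-8\right) 2 = -16$)
$\left(22 - H{\left(5 \right)}\right) \left(-55\right) = \left(22 - -16\right) \left(-55\right) = \left(22 + 16\right) \left(-55\right) = 38 \left(-55\right) = -2090$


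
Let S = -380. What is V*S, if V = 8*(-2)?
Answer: 6080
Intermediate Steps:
V = -16
V*S = -16*(-380) = 6080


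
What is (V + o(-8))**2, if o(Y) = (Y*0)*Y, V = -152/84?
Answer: 1444/441 ≈ 3.2744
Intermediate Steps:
V = -38/21 (V = -152*1/84 = -38/21 ≈ -1.8095)
o(Y) = 0 (o(Y) = 0*Y = 0)
(V + o(-8))**2 = (-38/21 + 0)**2 = (-38/21)**2 = 1444/441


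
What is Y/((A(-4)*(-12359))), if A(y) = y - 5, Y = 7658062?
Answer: 7658062/111231 ≈ 68.848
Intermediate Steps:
A(y) = -5 + y
Y/((A(-4)*(-12359))) = 7658062/(((-5 - 4)*(-12359))) = 7658062/((-9*(-12359))) = 7658062/111231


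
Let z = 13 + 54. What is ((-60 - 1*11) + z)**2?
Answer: 16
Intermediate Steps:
z = 67
((-60 - 1*11) + z)**2 = ((-60 - 1*11) + 67)**2 = ((-60 - 11) + 67)**2 = (-71 + 67)**2 = (-4)**2 = 16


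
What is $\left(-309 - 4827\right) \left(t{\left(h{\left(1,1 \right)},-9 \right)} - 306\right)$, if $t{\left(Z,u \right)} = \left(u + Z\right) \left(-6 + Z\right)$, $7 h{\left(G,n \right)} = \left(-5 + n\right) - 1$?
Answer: $\frac{60594528}{49} \approx 1.2366 \cdot 10^{6}$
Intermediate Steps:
$h{\left(G,n \right)} = - \frac{6}{7} + \frac{n}{7}$ ($h{\left(G,n \right)} = \frac{\left(-5 + n\right) - 1}{7} = \frac{-6 + n}{7} = - \frac{6}{7} + \frac{n}{7}$)
$t{\left(Z,u \right)} = \left(-6 + Z\right) \left(Z + u\right)$ ($t{\left(Z,u \right)} = \left(Z + u\right) \left(-6 + Z\right) = \left(-6 + Z\right) \left(Z + u\right)$)
$\left(-309 - 4827\right) \left(t{\left(h{\left(1,1 \right)},-9 \right)} - 306\right) = \left(-309 - 4827\right) \left(\left(\left(- \frac{6}{7} + \frac{1}{7} \cdot 1\right)^{2} - 6 \left(- \frac{6}{7} + \frac{1}{7} \cdot 1\right) - -54 + \left(- \frac{6}{7} + \frac{1}{7} \cdot 1\right) \left(-9\right)\right) - 306\right) = - 5136 \left(\left(\left(- \frac{6}{7} + \frac{1}{7}\right)^{2} - 6 \left(- \frac{6}{7} + \frac{1}{7}\right) + 54 + \left(- \frac{6}{7} + \frac{1}{7}\right) \left(-9\right)\right) - 306\right) = - 5136 \left(\left(\left(- \frac{5}{7}\right)^{2} - - \frac{30}{7} + 54 - - \frac{45}{7}\right) - 306\right) = - 5136 \left(\left(\frac{25}{49} + \frac{30}{7} + 54 + \frac{45}{7}\right) - 306\right) = - 5136 \left(\frac{3196}{49} - 306\right) = \left(-5136\right) \left(- \frac{11798}{49}\right) = \frac{60594528}{49}$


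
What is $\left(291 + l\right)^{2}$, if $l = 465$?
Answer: $571536$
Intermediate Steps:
$\left(291 + l\right)^{2} = \left(291 + 465\right)^{2} = 756^{2} = 571536$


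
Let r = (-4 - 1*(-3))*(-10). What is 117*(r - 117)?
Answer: -12519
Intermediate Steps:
r = 10 (r = (-4 + 3)*(-10) = -1*(-10) = 10)
117*(r - 117) = 117*(10 - 117) = 117*(-107) = -12519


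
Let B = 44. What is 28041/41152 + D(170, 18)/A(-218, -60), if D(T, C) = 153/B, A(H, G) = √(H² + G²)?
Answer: 28041/41152 + 153*√12781/1124728 ≈ 0.69678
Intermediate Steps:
A(H, G) = √(G² + H²)
D(T, C) = 153/44
28041/41152 + D(170, 18)/A(-218, -60) = 28041/41152 + 153/(44*(√((-60)² + (-218)²))) = 28041*(1/41152) + 153/(44*(√(3600 + 47524))) = 28041/41152 + 153/(44*(√51124)) = 28041/41152 + 153/(44*((2*√12781))) = 28041/41152 + 153*(√12781/25562)/44 = 28041/41152 + 153*√12781/1124728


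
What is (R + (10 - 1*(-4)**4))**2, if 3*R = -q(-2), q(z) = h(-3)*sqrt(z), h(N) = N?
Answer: (-246 + I*sqrt(2))**2 ≈ 60514.0 - 695.8*I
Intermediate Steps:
q(z) = -3*sqrt(z)
R = I*sqrt(2) (R = (-(-3)*sqrt(-2))/3 = (-(-3)*I*sqrt(2))/3 = (3*I*sqrt(2))/3 = I*sqrt(2) ≈ 1.4142*I)
(R + (10 - 1*(-4)**4))**2 = (I*sqrt(2) + (10 - 1*(-4)**4))**2 = (I*sqrt(2) + (10 - 1*256))**2 = (I*sqrt(2) + (10 - 256))**2 = (I*sqrt(2) - 246)**2 = (-246 + I*sqrt(2))**2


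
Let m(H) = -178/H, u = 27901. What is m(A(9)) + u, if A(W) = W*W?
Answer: 2259803/81 ≈ 27899.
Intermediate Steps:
A(W) = W**2
m(A(9)) + u = -178/(9**2) + 27901 = -178/81 + 27901 = 2259803/81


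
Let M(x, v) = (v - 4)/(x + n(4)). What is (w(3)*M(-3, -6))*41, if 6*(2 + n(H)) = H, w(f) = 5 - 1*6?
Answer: -1230/13 ≈ -94.615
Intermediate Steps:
w(f) = -1 (w(f) = 5 - 6 = -1)
n(H) = -2 + H/6
M(x, v) = (-4 + v)/(-4/3 + x) (M(x, v) = (v - 4)/(x + (-2 + (1/6)*4)) = (-4 + v)/(x + (-2 + 2/3)) = (-4 + v)/(x - 4/3) = (-4 + v)/(-4/3 + x))
(w(3)*M(-3, -6))*41 = -3*(-4 - 6)/(-4 + 3*(-3))*41 = -3*(-10)/(-4 - 9)*41 = -3*(-10)/(-13)*41 = -3*(-1)*(-10)/13*41 = -1*30/13*41 = -30/13*41 = -1230/13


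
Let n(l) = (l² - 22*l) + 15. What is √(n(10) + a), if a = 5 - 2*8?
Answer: 2*I*√29 ≈ 10.77*I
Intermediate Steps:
a = -11 (a = 5 - 16 = -11)
n(l) = 15 + l² - 22*l
√(n(10) + a) = √((15 + 10² - 22*10) - 11) = √((15 + 100 - 220) - 11) = √(-105 - 11) = √(-116) = 2*I*√29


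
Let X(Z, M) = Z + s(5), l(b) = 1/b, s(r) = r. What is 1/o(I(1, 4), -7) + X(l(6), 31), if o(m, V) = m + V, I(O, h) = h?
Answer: 29/6 ≈ 4.8333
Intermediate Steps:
l(b) = 1/b
X(Z, M) = 5 + Z (X(Z, M) = Z + 5 = 5 + Z)
o(m, V) = V + m
1/o(I(1, 4), -7) + X(l(6), 31) = 1/(-7 + 4) + (5 + 1/6) = 1/(-3) + (5 + ⅙) = -⅓ + 31/6 = 29/6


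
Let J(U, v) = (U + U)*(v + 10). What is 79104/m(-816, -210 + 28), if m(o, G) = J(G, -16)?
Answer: 3296/91 ≈ 36.220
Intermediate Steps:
J(U, v) = 2*U*(10 + v) (J(U, v) = (2*U)*(10 + v) = 2*U*(10 + v))
m(o, G) = -12*G (m(o, G) = 2*G*(10 - 16) = 2*G*(-6) = -12*G)
79104/m(-816, -210 + 28) = 79104/((-12*(-210 + 28))) = 79104/((-12*(-182))) = 79104/2184 = 79104*(1/2184) = 3296/91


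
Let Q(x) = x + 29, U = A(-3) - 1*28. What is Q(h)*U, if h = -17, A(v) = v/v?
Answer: -324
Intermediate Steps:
A(v) = 1
U = -27 (U = 1 - 1*28 = 1 - 28 = -27)
Q(x) = 29 + x
Q(h)*U = (29 - 17)*(-27) = 12*(-27) = -324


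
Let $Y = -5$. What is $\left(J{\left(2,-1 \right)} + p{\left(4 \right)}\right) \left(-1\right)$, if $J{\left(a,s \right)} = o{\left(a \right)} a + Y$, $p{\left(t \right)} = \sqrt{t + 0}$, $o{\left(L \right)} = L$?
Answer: $-1$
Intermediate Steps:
$p{\left(t \right)} = \sqrt{t}$
$J{\left(a,s \right)} = -5 + a^{2}$ ($J{\left(a,s \right)} = a a - 5 = a^{2} - 5 = -5 + a^{2}$)
$\left(J{\left(2,-1 \right)} + p{\left(4 \right)}\right) \left(-1\right) = \left(\left(-5 + 2^{2}\right) + \sqrt{4}\right) \left(-1\right) = \left(\left(-5 + 4\right) + 2\right) \left(-1\right) = \left(-1 + 2\right) \left(-1\right) = 1 \left(-1\right) = -1$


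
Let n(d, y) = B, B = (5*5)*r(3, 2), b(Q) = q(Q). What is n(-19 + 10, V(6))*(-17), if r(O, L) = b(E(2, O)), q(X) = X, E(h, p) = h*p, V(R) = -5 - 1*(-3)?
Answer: -2550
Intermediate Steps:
V(R) = -2 (V(R) = -5 + 3 = -2)
b(Q) = Q
r(O, L) = 2*O
B = 150 (B = (5*5)*(2*3) = 25*6 = 150)
n(d, y) = 150
n(-19 + 10, V(6))*(-17) = 150*(-17) = -2550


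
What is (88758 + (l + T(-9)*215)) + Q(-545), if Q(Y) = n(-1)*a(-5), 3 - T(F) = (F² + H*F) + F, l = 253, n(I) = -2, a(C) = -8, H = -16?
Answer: 43232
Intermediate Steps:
T(F) = 3 - F² + 15*F (T(F) = 3 - ((F² - 16*F) + F) = 3 - (F² - 15*F) = 3 + (-F² + 15*F) = 3 - F² + 15*F)
Q(Y) = 16 (Q(Y) = -2*(-8) = 16)
(88758 + (l + T(-9)*215)) + Q(-545) = (88758 + (253 + (3 - 1*(-9)² + 15*(-9))*215)) + 16 = (88758 + (253 + (3 - 1*81 - 135)*215)) + 16 = (88758 + (253 + (3 - 81 - 135)*215)) + 16 = (88758 + (253 - 213*215)) + 16 = (88758 + (253 - 45795)) + 16 = (88758 - 45542) + 16 = 43216 + 16 = 43232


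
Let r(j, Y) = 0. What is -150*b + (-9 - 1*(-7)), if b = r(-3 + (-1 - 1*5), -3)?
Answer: -2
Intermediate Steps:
b = 0
-150*b + (-9 - 1*(-7)) = -150*0 + (-9 - 1*(-7)) = 0 + (-9 + 7) = 0 - 2 = -2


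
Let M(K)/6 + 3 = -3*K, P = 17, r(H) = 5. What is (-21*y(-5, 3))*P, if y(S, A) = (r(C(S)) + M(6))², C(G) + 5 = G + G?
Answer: -5226837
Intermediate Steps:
C(G) = -5 + 2*G (C(G) = -5 + (G + G) = -5 + 2*G)
M(K) = -18 - 18*K (M(K) = -18 + 6*(-3*K) = -18 - 18*K)
y(S, A) = 14641 (y(S, A) = (5 + (-18 - 18*6))² = (5 + (-18 - 108))² = (5 - 126)² = (-121)² = 14641)
(-21*y(-5, 3))*P = -21*14641*17 = -307461*17 = -5226837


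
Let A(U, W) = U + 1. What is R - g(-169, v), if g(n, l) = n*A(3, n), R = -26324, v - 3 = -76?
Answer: -25648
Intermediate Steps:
v = -73 (v = 3 - 76 = -73)
A(U, W) = 1 + U
g(n, l) = 4*n (g(n, l) = n*(1 + 3) = n*4 = 4*n)
R - g(-169, v) = -26324 - 4*(-169) = -26324 - 1*(-676) = -26324 + 676 = -25648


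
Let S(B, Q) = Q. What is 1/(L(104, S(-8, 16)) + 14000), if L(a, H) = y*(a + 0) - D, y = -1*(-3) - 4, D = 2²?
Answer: 1/13892 ≈ 7.1984e-5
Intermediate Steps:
D = 4
y = -1 (y = 3 - 4 = -1)
L(a, H) = -4 - a (L(a, H) = -(a + 0) - 1*4 = -a - 4 = -4 - a)
1/(L(104, S(-8, 16)) + 14000) = 1/((-4 - 1*104) + 14000) = 1/((-4 - 104) + 14000) = 1/(-108 + 14000) = 1/13892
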